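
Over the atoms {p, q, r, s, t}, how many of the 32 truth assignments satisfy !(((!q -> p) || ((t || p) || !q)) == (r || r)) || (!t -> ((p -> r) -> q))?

28

Initial set: {(!(((!q -> p) || ((t || p) || !q)) == (r || r)) || (!t -> ((p -> r) -> q)))}.
(!(((!q -> p) || ((t || p) || !q)) == (r || r)) || (!t -> ((p -> r) -> q))): β-rule — branch into !(((!q -> p) || ((t || p) || !q)) == (r || r))  //  (!t -> ((p -> r) -> q)).
  branch 1 (add !(((!q -> p) || ((t || p) || !q)) == (r || r))):
    !(((!q -> p) || ((t || p) || !q)) == (r || r)): β-rule — branch into ((!q -> p) || ((t || p) || !q)), !(r || r)  //  !((!q -> p) || ((t || p) || !q)), (r || r).
      branch 1.1 (add ((!q -> p) || ((t || p) || !q)), !(r || r)):
        !(r || r): α-rule — add !r, !r.
        ((!q -> p) || ((t || p) || !q)): β-rule — branch into (!q -> p)  //  ((t || p) || !q).
          branch 1.1.1 (add (!q -> p)):
            (!q -> p): β-rule — branch into !!q  //  p.
              branch 1.1.1.1 (add !!q):
                ○ open, literals {q=T, r=F}.
              branch 1.1.1.2 (add p):
                ○ open, literals {p=T, r=F}.
          branch 1.1.2 (add ((t || p) || !q)):
            ((t || p) || !q): β-rule — branch into (t || p)  //  !q.
              branch 1.1.2.1 (add (t || p)):
                (t || p): β-rule — branch into t  //  p.
                  branch 1.1.2.1.1 (add t):
                    ○ open, literals {r=F, t=T}.
                  branch 1.1.2.1.2 (add p):
                    ○ open, literals {p=T, r=F}.
              branch 1.1.2.2 (add !q):
                ○ open, literals {q=F, r=F}.
      branch 1.2 (add !((!q -> p) || ((t || p) || !q)), (r || r)):
        !((!q -> p) || ((t || p) || !q)): α-rule — add !(!q -> p), !((t || p) || !q).
        !(!q -> p): α-rule — add !q, !p.
        !((t || p) || !q): α-rule — add !(t || p), !!q.
        × closes — contains both q and !q.
  branch 2 (add (!t -> ((p -> r) -> q))):
    (!t -> ((p -> r) -> q)): β-rule — branch into !!t  //  ((p -> r) -> q).
      branch 2.1 (add !!t):
        ○ open, literals {t=T}.
      branch 2.2 (add ((p -> r) -> q)):
        ((p -> r) -> q): β-rule — branch into !(p -> r)  //  q.
          branch 2.2.1 (add !(p -> r)):
            !(p -> r): α-rule — add p, !r.
            ○ open, literals {p=T, r=F}.
          branch 2.2.2 (add q):
            ○ open, literals {q=T}.
1 branch closed, 8 open.
Each open branch fixes some atoms; the unmentioned ones are free. Counting distinct full assignments: branch {q=T, r=F} (p, s, t) contributes 8 new; branch {p=T, r=F} (q, s, t) contributes 4 new; branch {r=F, t=T} (p, q, s) contributes 2 new; branch {p=T, r=F} (q, s, t) contributes 0 new; branch {q=F, r=F} (p, s, t) contributes 2 new; branch {t=T} (p, q, r, s) contributes 8 new; branch {p=T, r=F} (q, s, t) contributes 0 new; branch {q=T} (p, r, s, t) contributes 4 new. Total: 28.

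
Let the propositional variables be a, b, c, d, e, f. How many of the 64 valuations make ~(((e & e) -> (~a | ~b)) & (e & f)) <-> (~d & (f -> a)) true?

32

Initial set: {T (~(((e & e) -> (~a | ~b)) & (e & f)) <-> (~d & (f -> a)))}.
T (~(((e & e) -> (~a | ~b)) & (e & f)) <-> (~d & (f -> a))): β-rule — branch into T ~(((e & e) -> (~a | ~b)) & (e & f)), T (~d & (f -> a))  //  F ~(((e & e) -> (~a | ~b)) & (e & f)), F (~d & (f -> a)).
  branch 1 (add T ~(((e & e) -> (~a | ~b)) & (e & f)), T (~d & (f -> a))):
    T (~d & (f -> a)): α-rule — add T ~d, T (f -> a).
    T ~(((e & e) -> (~a | ~b)) & (e & f)): β-rule — branch into F ((e & e) -> (~a | ~b))  //  F (e & f).
      branch 1.1 (add F ((e & e) -> (~a | ~b))):
        F ((e & e) -> (~a | ~b)): α-rule — add T (e & e), F (~a | ~b).
        T (e & e): α-rule — add T e, T e.
        F (~a | ~b): α-rule — add F ~a, F ~b.
        T (f -> a): β-rule — branch into F f  //  T a.
          branch 1.1.1 (add F f):
            ○ open, literals {a=true, b=true, d=false, e=true, f=false}.
          branch 1.1.2 (add T a):
            ○ open, literals {a=true, b=true, d=false, e=true}.
      branch 1.2 (add F (e & f)):
        T (f -> a): β-rule — branch into F f  //  T a.
          branch 1.2.1 (add F f):
            F (e & f): β-rule — branch into F e  //  F f.
              branch 1.2.1.1 (add F e):
                ○ open, literals {d=false, e=false, f=false}.
              branch 1.2.1.2 (add F f):
                ○ open, literals {d=false, f=false}.
          branch 1.2.2 (add T a):
            F (e & f): β-rule — branch into F e  //  F f.
              branch 1.2.2.1 (add F e):
                ○ open, literals {a=true, d=false, e=false}.
              branch 1.2.2.2 (add F f):
                ○ open, literals {a=true, d=false, f=false}.
  branch 2 (add F ~(((e & e) -> (~a | ~b)) & (e & f)), F (~d & (f -> a))):
    F ~(((e & e) -> (~a | ~b)) & (e & f)): α-rule — add T ((e & e) -> (~a | ~b)), T (e & f).
    T (e & f): α-rule — add T e, T f.
    F (~d & (f -> a)): β-rule — branch into F ~d  //  F (f -> a).
      branch 2.1 (add F ~d):
        T ((e & e) -> (~a | ~b)): β-rule — branch into F (e & e)  //  T (~a | ~b).
          branch 2.1.1 (add F (e & e)):
            F (e & e): β-rule — branch into F e  //  F e.
              branch 2.1.1.1 (add F e):
                × closes — contains both e and ~e.
              branch 2.1.1.2 (add F e):
                × closes — contains both e and ~e.
          branch 2.1.2 (add T (~a | ~b)):
            T (~a | ~b): β-rule — branch into T ~a  //  T ~b.
              branch 2.1.2.1 (add T ~a):
                ○ open, literals {a=false, d=true, e=true, f=true}.
              branch 2.1.2.2 (add T ~b):
                ○ open, literals {b=false, d=true, e=true, f=true}.
      branch 2.2 (add F (f -> a)):
        F (f -> a): α-rule — add T f, F a.
        T ((e & e) -> (~a | ~b)): β-rule — branch into F (e & e)  //  T (~a | ~b).
          branch 2.2.1 (add F (e & e)):
            F (e & e): β-rule — branch into F e  //  F e.
              branch 2.2.1.1 (add F e):
                × closes — contains both e and ~e.
              branch 2.2.1.2 (add F e):
                × closes — contains both e and ~e.
          branch 2.2.2 (add T (~a | ~b)):
            T (~a | ~b): β-rule — branch into T ~a  //  T ~b.
              branch 2.2.2.1 (add T ~a):
                ○ open, literals {a=false, e=true, f=true}.
              branch 2.2.2.2 (add T ~b):
                ○ open, literals {a=false, b=false, e=true, f=true}.
4 branches closed, 10 open.
Each open branch fixes some atoms; the unmentioned ones are free. Counting distinct full assignments: branch {a=true, b=true, d=false, e=true, f=false} (c) contributes 2 new; branch {a=true, b=true, d=false, e=true} (c, f) contributes 2 new; branch {d=false, e=false, f=false} (a, b, c) contributes 8 new; branch {d=false, f=false} (a, b, c, e) contributes 6 new; branch {a=true, d=false, e=false} (b, c, f) contributes 4 new; branch {a=true, d=false, f=false} (b, c, e) contributes 0 new; branch {a=false, d=true, e=true, f=true} (b, c) contributes 4 new; branch {b=false, d=true, e=true, f=true} (a, c) contributes 2 new; branch {a=false, e=true, f=true} (b, c, d) contributes 4 new; branch {a=false, b=false, e=true, f=true} (c, d) contributes 0 new. Total: 32.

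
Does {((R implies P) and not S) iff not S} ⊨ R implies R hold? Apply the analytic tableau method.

Yes

Initial set: {T (((R implies P) and not S) iff not S); F (R implies R)}.
F (R implies R): α-rule — add T R, F R.
× closes — contains both R and not R.
All 1 branch closes.
Every branch closed, so the premises entail the conclusion.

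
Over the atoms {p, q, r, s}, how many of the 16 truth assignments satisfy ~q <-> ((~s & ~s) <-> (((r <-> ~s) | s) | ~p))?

8

Initial set: {(~q <-> ((~s & ~s) <-> (((r <-> ~s) | s) | ~p)))}.
(~q <-> ((~s & ~s) <-> (((r <-> ~s) | s) | ~p))): β-rule — branch into ~q, ((~s & ~s) <-> (((r <-> ~s) | s) | ~p))  //  ~~q, ~((~s & ~s) <-> (((r <-> ~s) | s) | ~p)).
  branch 1 (add ~q, ((~s & ~s) <-> (((r <-> ~s) | s) | ~p))):
    ((~s & ~s) <-> (((r <-> ~s) | s) | ~p)): β-rule — branch into (~s & ~s), (((r <-> ~s) | s) | ~p)  //  ~(~s & ~s), ~(((r <-> ~s) | s) | ~p).
      branch 1.1 (add (~s & ~s), (((r <-> ~s) | s) | ~p)):
        (~s & ~s): α-rule — add ~s, ~s.
        (((r <-> ~s) | s) | ~p): β-rule — branch into ((r <-> ~s) | s)  //  ~p.
          branch 1.1.1 (add ((r <-> ~s) | s)):
            ((r <-> ~s) | s): β-rule — branch into (r <-> ~s)  //  s.
              branch 1.1.1.1 (add (r <-> ~s)):
                (r <-> ~s): β-rule — branch into r, ~s  //  ~r, ~~s.
                  branch 1.1.1.1.1 (add r, ~s):
                    ○ open, literals {q=0, r=1, s=0}.
                  branch 1.1.1.1.2 (add ~r, ~~s):
                    × closes — contains both s and ~s.
              branch 1.1.1.2 (add s):
                × closes — contains both s and ~s.
          branch 1.1.2 (add ~p):
            ○ open, literals {p=0, q=0, s=0}.
      branch 1.2 (add ~(~s & ~s), ~(((r <-> ~s) | s) | ~p)):
        ~(((r <-> ~s) | s) | ~p): α-rule — add ~((r <-> ~s) | s), ~~p.
        ~((r <-> ~s) | s): α-rule — add ~(r <-> ~s), ~s.
        ~(~s & ~s): β-rule — branch into ~~s  //  ~~s.
          branch 1.2.1 (add ~~s):
            × closes — contains both s and ~s.
          branch 1.2.2 (add ~~s):
            × closes — contains both s and ~s.
  branch 2 (add ~~q, ~((~s & ~s) <-> (((r <-> ~s) | s) | ~p))):
    ~((~s & ~s) <-> (((r <-> ~s) | s) | ~p)): β-rule — branch into (~s & ~s), ~(((r <-> ~s) | s) | ~p)  //  ~(~s & ~s), (((r <-> ~s) | s) | ~p).
      branch 2.1 (add (~s & ~s), ~(((r <-> ~s) | s) | ~p)):
        (~s & ~s): α-rule — add ~s, ~s.
        ~(((r <-> ~s) | s) | ~p): α-rule — add ~((r <-> ~s) | s), ~~p.
        ~((r <-> ~s) | s): α-rule — add ~(r <-> ~s), ~s.
        ~(r <-> ~s): β-rule — branch into r, ~~s  //  ~r, ~s.
          branch 2.1.1 (add r, ~~s):
            × closes — contains both s and ~s.
          branch 2.1.2 (add ~r, ~s):
            ○ open, literals {p=1, q=1, r=0, s=0}.
      branch 2.2 (add ~(~s & ~s), (((r <-> ~s) | s) | ~p)):
        ~(~s & ~s): β-rule — branch into ~~s  //  ~~s.
          branch 2.2.1 (add ~~s):
            (((r <-> ~s) | s) | ~p): β-rule — branch into ((r <-> ~s) | s)  //  ~p.
              branch 2.2.1.1 (add ((r <-> ~s) | s)):
                ((r <-> ~s) | s): β-rule — branch into (r <-> ~s)  //  s.
                  branch 2.2.1.1.1 (add (r <-> ~s)):
                    (r <-> ~s): β-rule — branch into r, ~s  //  ~r, ~~s.
                      branch 2.2.1.1.1.1 (add r, ~s):
                        × closes — contains both s and ~s.
                      branch 2.2.1.1.1.2 (add ~r, ~~s):
                        ○ open, literals {q=1, r=0, s=1}.
                  branch 2.2.1.1.2 (add s):
                    ○ open, literals {q=1, s=1}.
              branch 2.2.1.2 (add ~p):
                ○ open, literals {p=0, q=1, s=1}.
          branch 2.2.2 (add ~~s):
            (((r <-> ~s) | s) | ~p): β-rule — branch into ((r <-> ~s) | s)  //  ~p.
              branch 2.2.2.1 (add ((r <-> ~s) | s)):
                ((r <-> ~s) | s): β-rule — branch into (r <-> ~s)  //  s.
                  branch 2.2.2.1.1 (add (r <-> ~s)):
                    (r <-> ~s): β-rule — branch into r, ~s  //  ~r, ~~s.
                      branch 2.2.2.1.1.1 (add r, ~s):
                        × closes — contains both s and ~s.
                      branch 2.2.2.1.1.2 (add ~r, ~~s):
                        ○ open, literals {q=1, r=0, s=1}.
                  branch 2.2.2.1.2 (add s):
                    ○ open, literals {q=1, s=1}.
              branch 2.2.2.2 (add ~p):
                ○ open, literals {p=0, q=1, s=1}.
7 branches closed, 9 open.
Each open branch fixes some atoms; the unmentioned ones are free. Counting distinct full assignments: branch {q=0, r=1, s=0} (p) contributes 2 new; branch {p=0, q=0, s=0} (r) contributes 1 new; branch {p=1, q=1, r=0, s=0} (none free) contributes 1 new; branch {q=1, r=0, s=1} (p) contributes 2 new; branch {q=1, s=1} (p, r) contributes 2 new; branch {p=0, q=1, s=1} (r) contributes 0 new; branch {q=1, r=0, s=1} (p) contributes 0 new; branch {q=1, s=1} (p, r) contributes 0 new; branch {p=0, q=1, s=1} (r) contributes 0 new. Total: 8.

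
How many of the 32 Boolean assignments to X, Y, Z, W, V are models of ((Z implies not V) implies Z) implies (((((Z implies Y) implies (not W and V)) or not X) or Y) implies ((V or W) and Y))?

22

Initial set: {(((Z implies not V) implies Z) implies (((((Z implies Y) implies (not W and V)) or not X) or Y) implies ((V or W) and Y)))}.
(((Z implies not V) implies Z) implies (((((Z implies Y) implies (not W and V)) or not X) or Y) implies ((V or W) and Y))): β-rule — branch into not ((Z implies not V) implies Z)  //  (((((Z implies Y) implies (not W and V)) or not X) or Y) implies ((V or W) and Y)).
  branch 1 (add not ((Z implies not V) implies Z)):
    not ((Z implies not V) implies Z): α-rule — add (Z implies not V), not Z.
    (Z implies not V): β-rule — branch into not Z  //  not V.
      branch 1.1 (add not Z):
        ○ open, literals {Z=false}.
      branch 1.2 (add not V):
        ○ open, literals {V=false, Z=false}.
  branch 2 (add (((((Z implies Y) implies (not W and V)) or not X) or Y) implies ((V or W) and Y))):
    (((((Z implies Y) implies (not W and V)) or not X) or Y) implies ((V or W) and Y)): β-rule — branch into not ((((Z implies Y) implies (not W and V)) or not X) or Y)  //  ((V or W) and Y).
      branch 2.1 (add not ((((Z implies Y) implies (not W and V)) or not X) or Y)):
        not ((((Z implies Y) implies (not W and V)) or not X) or Y): α-rule — add not (((Z implies Y) implies (not W and V)) or not X), not Y.
        not (((Z implies Y) implies (not W and V)) or not X): α-rule — add not ((Z implies Y) implies (not W and V)), not not X.
        not ((Z implies Y) implies (not W and V)): α-rule — add (Z implies Y), not (not W and V).
        (Z implies Y): β-rule — branch into not Z  //  Y.
          branch 2.1.1 (add not Z):
            not (not W and V): β-rule — branch into not not W  //  not V.
              branch 2.1.1.1 (add not not W):
                ○ open, literals {W=true, X=true, Y=false, Z=false}.
              branch 2.1.1.2 (add not V):
                ○ open, literals {V=false, X=true, Y=false, Z=false}.
          branch 2.1.2 (add Y):
            × closes — contains both Y and not Y.
      branch 2.2 (add ((V or W) and Y)):
        ((V or W) and Y): α-rule — add (V or W), Y.
        (V or W): β-rule — branch into V  //  W.
          branch 2.2.1 (add V):
            ○ open, literals {V=true, Y=true}.
          branch 2.2.2 (add W):
            ○ open, literals {W=true, Y=true}.
1 branch closed, 6 open.
Each open branch fixes some atoms; the unmentioned ones are free. Counting distinct full assignments: branch {Z=false} (X, Y, W, V) contributes 16 new; branch {V=false, Z=false} (X, Y, W) contributes 0 new; branch {W=true, X=true, Y=false, Z=false} (V) contributes 0 new; branch {V=false, X=true, Y=false, Z=false} (W) contributes 0 new; branch {V=true, Y=true} (X, Z, W) contributes 4 new; branch {W=true, Y=true} (X, Z, V) contributes 2 new. Total: 22.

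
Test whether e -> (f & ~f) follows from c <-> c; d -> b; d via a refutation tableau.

Initial set: {(c <-> c); (d -> b); d; ~(e -> (f & ~f))}.
~(e -> (f & ~f)): α-rule — add e, ~(f & ~f).
(c <-> c): β-rule — branch into c, c  //  ~c, ~c.
  branch 1 (add c, c):
    (d -> b): β-rule — branch into ~d  //  b.
      branch 1.1 (add ~d):
        × closes — contains both d and ~d.
      branch 1.2 (add b):
        ~(f & ~f): β-rule — branch into ~f  //  ~~f.
          branch 1.2.1 (add ~f):
            ○ open, literals {b=T, c=T, d=T, e=T, f=F}.
          branch 1.2.2 (add ~~f):
            ○ open, literals {b=T, c=T, d=T, e=T, f=T}.
  branch 2 (add ~c, ~c):
    (d -> b): β-rule — branch into ~d  //  b.
      branch 2.1 (add ~d):
        × closes — contains both d and ~d.
      branch 2.2 (add b):
        ~(f & ~f): β-rule — branch into ~f  //  ~~f.
          branch 2.2.1 (add ~f):
            ○ open, literals {b=T, c=F, d=T, e=T, f=F}.
          branch 2.2.2 (add ~~f):
            ○ open, literals {b=T, c=F, d=T, e=T, f=T}.
2 branches closed, 4 open.
An open branch gives a countermodel: b=T, c=T, d=T, e=T, f=F (unmentioned atoms arbitrary); the premises hold there but the conclusion fails.

No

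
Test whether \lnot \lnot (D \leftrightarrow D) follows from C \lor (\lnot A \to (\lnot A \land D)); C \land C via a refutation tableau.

Yes

Initial set: {T (C \lor (\lnot A \to (\lnot A \land D))); T (C \land C); F \lnot \lnot (D \leftrightarrow D)}.
T (C \land C): α-rule — add T C, T C.
F \lnot \lnot (D \leftrightarrow D): drop double negation, giving F (D \leftrightarrow D).
T (C \lor (\lnot A \to (\lnot A \land D))): β-rule — branch into T C  //  T (\lnot A \to (\lnot A \land D)).
  branch 1 (add T C):
    F (D \leftrightarrow D): β-rule — branch into T D, F D  //  F D, T D.
      branch 1.1 (add T D, F D):
        × closes — contains both D and \lnot D.
      branch 1.2 (add F D, T D):
        × closes — contains both D and \lnot D.
  branch 2 (add T (\lnot A \to (\lnot A \land D))):
    F (D \leftrightarrow D): β-rule — branch into T D, F D  //  F D, T D.
      branch 2.1 (add T D, F D):
        × closes — contains both D and \lnot D.
      branch 2.2 (add F D, T D):
        × closes — contains both D and \lnot D.
All 4 branches close.
Every branch closed, so the premises entail the conclusion.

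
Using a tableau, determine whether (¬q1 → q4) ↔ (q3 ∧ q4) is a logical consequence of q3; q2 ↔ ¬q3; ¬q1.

Initial set: {q3; (q2 ↔ ¬q3); ¬q1; ¬((¬q1 → q4) ↔ (q3 ∧ q4))}.
(q2 ↔ ¬q3): β-rule — branch into q2, ¬q3  //  ¬q2, ¬¬q3.
  branch 1 (add q2, ¬q3):
    × closes — contains both q3 and ¬q3.
  branch 2 (add ¬q2, ¬¬q3):
    ¬((¬q1 → q4) ↔ (q3 ∧ q4)): β-rule — branch into (¬q1 → q4), ¬(q3 ∧ q4)  //  ¬(¬q1 → q4), (q3 ∧ q4).
      branch 2.1 (add (¬q1 → q4), ¬(q3 ∧ q4)):
        (¬q1 → q4): β-rule — branch into ¬¬q1  //  q4.
          branch 2.1.1 (add ¬¬q1):
            × closes — contains both q1 and ¬q1.
          branch 2.1.2 (add q4):
            ¬(q3 ∧ q4): β-rule — branch into ¬q3  //  ¬q4.
              branch 2.1.2.1 (add ¬q3):
                × closes — contains both q3 and ¬q3.
              branch 2.1.2.2 (add ¬q4):
                × closes — contains both q4 and ¬q4.
      branch 2.2 (add ¬(¬q1 → q4), (q3 ∧ q4)):
        ¬(¬q1 → q4): α-rule — add ¬q1, ¬q4.
        (q3 ∧ q4): α-rule — add q3, q4.
        × closes — contains both q4 and ¬q4.
All 5 branches close.
Every branch closed, so the premises entail the conclusion.

Yes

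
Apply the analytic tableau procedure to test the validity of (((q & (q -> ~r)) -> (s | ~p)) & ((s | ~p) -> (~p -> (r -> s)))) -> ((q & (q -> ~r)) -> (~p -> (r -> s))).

Assume the negation and expand:
Initial set: {~((((q & (q -> ~r)) -> (s | ~p)) & ((s | ~p) -> (~p -> (r -> s)))) -> ((q & (q -> ~r)) -> (~p -> (r -> s))))}.
~((((q & (q -> ~r)) -> (s | ~p)) & ((s | ~p) -> (~p -> (r -> s)))) -> ((q & (q -> ~r)) -> (~p -> (r -> s)))): α-rule — add (((q & (q -> ~r)) -> (s | ~p)) & ((s | ~p) -> (~p -> (r -> s)))), ~((q & (q -> ~r)) -> (~p -> (r -> s))).
(((q & (q -> ~r)) -> (s | ~p)) & ((s | ~p) -> (~p -> (r -> s)))): α-rule — add ((q & (q -> ~r)) -> (s | ~p)), ((s | ~p) -> (~p -> (r -> s))).
~((q & (q -> ~r)) -> (~p -> (r -> s))): α-rule — add (q & (q -> ~r)), ~(~p -> (r -> s)).
(q & (q -> ~r)): α-rule — add q, (q -> ~r).
~(~p -> (r -> s)): α-rule — add ~p, ~(r -> s).
~(r -> s): α-rule — add r, ~s.
((q & (q -> ~r)) -> (s | ~p)): β-rule — branch into ~(q & (q -> ~r))  //  (s | ~p).
  branch 1 (add ~(q & (q -> ~r))):
    ((s | ~p) -> (~p -> (r -> s))): β-rule — branch into ~(s | ~p)  //  (~p -> (r -> s)).
      branch 1.1 (add ~(s | ~p)):
        ~(s | ~p): α-rule — add ~s, ~~p.
        × closes — contains both p and ~p.
      branch 1.2 (add (~p -> (r -> s))):
        (q -> ~r): β-rule — branch into ~q  //  ~r.
          branch 1.2.1 (add ~q):
            × closes — contains both q and ~q.
          branch 1.2.2 (add ~r):
            × closes — contains both r and ~r.
  branch 2 (add (s | ~p)):
    ((s | ~p) -> (~p -> (r -> s))): β-rule — branch into ~(s | ~p)  //  (~p -> (r -> s)).
      branch 2.1 (add ~(s | ~p)):
        ~(s | ~p): α-rule — add ~s, ~~p.
        × closes — contains both p and ~p.
      branch 2.2 (add (~p -> (r -> s))):
        (q -> ~r): β-rule — branch into ~q  //  ~r.
          branch 2.2.1 (add ~q):
            × closes — contains both q and ~q.
          branch 2.2.2 (add ~r):
            × closes — contains both r and ~r.
All 6 branches close.
Every branch closed, so the negation is unsatisfiable and the formula is valid.

Valid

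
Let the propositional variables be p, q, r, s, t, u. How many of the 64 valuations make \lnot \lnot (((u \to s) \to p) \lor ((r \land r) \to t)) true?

58

Initial set: {T \lnot \lnot (((u \to s) \to p) \lor ((r \land r) \to t))}.
T \lnot \lnot (((u \to s) \to p) \lor ((r \land r) \to t)): drop double negation, giving T (((u \to s) \to p) \lor ((r \land r) \to t)).
T (((u \to s) \to p) \lor ((r \land r) \to t)): β-rule — branch into T ((u \to s) \to p)  //  T ((r \land r) \to t).
  branch 1 (add T ((u \to s) \to p)):
    T ((u \to s) \to p): β-rule — branch into F (u \to s)  //  T p.
      branch 1.1 (add F (u \to s)):
        F (u \to s): α-rule — add T u, F s.
        ○ open, literals {s=F, u=T}.
      branch 1.2 (add T p):
        ○ open, literals {p=T}.
  branch 2 (add T ((r \land r) \to t)):
    T ((r \land r) \to t): β-rule — branch into F (r \land r)  //  T t.
      branch 2.1 (add F (r \land r)):
        F (r \land r): β-rule — branch into F r  //  F r.
          branch 2.1.1 (add F r):
            ○ open, literals {r=F}.
          branch 2.1.2 (add F r):
            ○ open, literals {r=F}.
      branch 2.2 (add T t):
        ○ open, literals {t=T}.
0 branches closed, 5 open.
Each open branch fixes some atoms; the unmentioned ones are free. Counting distinct full assignments: branch {s=F, u=T} (p, q, r, t) contributes 16 new; branch {p=T} (q, r, s, t, u) contributes 24 new; branch {r=F} (p, q, s, t, u) contributes 12 new; branch {r=F} (p, q, s, t, u) contributes 0 new; branch {t=T} (p, q, r, s, u) contributes 6 new. Total: 58.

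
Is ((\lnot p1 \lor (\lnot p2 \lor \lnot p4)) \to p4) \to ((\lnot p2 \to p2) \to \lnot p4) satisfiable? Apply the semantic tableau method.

Satisfiable

Initial set: {T (((\lnot p1 \lor (\lnot p2 \lor \lnot p4)) \to p4) \to ((\lnot p2 \to p2) \to \lnot p4))}.
T (((\lnot p1 \lor (\lnot p2 \lor \lnot p4)) \to p4) \to ((\lnot p2 \to p2) \to \lnot p4)): β-rule — branch into F ((\lnot p1 \lor (\lnot p2 \lor \lnot p4)) \to p4)  //  T ((\lnot p2 \to p2) \to \lnot p4).
  branch 1 (add F ((\lnot p1 \lor (\lnot p2 \lor \lnot p4)) \to p4)):
    F ((\lnot p1 \lor (\lnot p2 \lor \lnot p4)) \to p4): α-rule — add T (\lnot p1 \lor (\lnot p2 \lor \lnot p4)), F p4.
    T (\lnot p1 \lor (\lnot p2 \lor \lnot p4)): β-rule — branch into T \lnot p1  //  T (\lnot p2 \lor \lnot p4).
      branch 1.1 (add T \lnot p1):
        ○ open, literals {p1=0, p4=0}.
      branch 1.2 (add T (\lnot p2 \lor \lnot p4)):
        T (\lnot p2 \lor \lnot p4): β-rule — branch into T \lnot p2  //  T \lnot p4.
          branch 1.2.1 (add T \lnot p2):
            ○ open, literals {p2=0, p4=0}.
          branch 1.2.2 (add T \lnot p4):
            ○ open, literals {p4=0}.
  branch 2 (add T ((\lnot p2 \to p2) \to \lnot p4)):
    T ((\lnot p2 \to p2) \to \lnot p4): β-rule — branch into F (\lnot p2 \to p2)  //  T \lnot p4.
      branch 2.1 (add F (\lnot p2 \to p2)):
        F (\lnot p2 \to p2): α-rule — add T \lnot p2, F p2.
        ○ open, literals {p2=0}.
      branch 2.2 (add T \lnot p4):
        ○ open, literals {p4=0}.
0 branches closed, 5 open.
An open branch gives a satisfying assignment: p1=0, p4=0.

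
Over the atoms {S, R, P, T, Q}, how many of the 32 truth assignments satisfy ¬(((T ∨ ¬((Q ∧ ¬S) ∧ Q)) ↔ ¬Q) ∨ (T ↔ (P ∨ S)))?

6

Initial set: {T ¬(((T ∨ ¬((Q ∧ ¬S) ∧ Q)) ↔ ¬Q) ∨ (T ↔ (P ∨ S)))}.
T ¬(((T ∨ ¬((Q ∧ ¬S) ∧ Q)) ↔ ¬Q) ∨ (T ↔ (P ∨ S))): α-rule — add F ((T ∨ ¬((Q ∧ ¬S) ∧ Q)) ↔ ¬Q), F (T ↔ (P ∨ S)).
F ((T ∨ ¬((Q ∧ ¬S) ∧ Q)) ↔ ¬Q): β-rule — branch into T (T ∨ ¬((Q ∧ ¬S) ∧ Q)), F ¬Q  //  F (T ∨ ¬((Q ∧ ¬S) ∧ Q)), T ¬Q.
  branch 1 (add T (T ∨ ¬((Q ∧ ¬S) ∧ Q)), F ¬Q):
    F (T ↔ (P ∨ S)): β-rule — branch into T T, F (P ∨ S)  //  F T, T (P ∨ S).
      branch 1.1 (add T T, F (P ∨ S)):
        F (P ∨ S): α-rule — add F P, F S.
        T (T ∨ ¬((Q ∧ ¬S) ∧ Q)): β-rule — branch into T T  //  T ¬((Q ∧ ¬S) ∧ Q).
          branch 1.1.1 (add T T):
            ○ open, literals {P=F, Q=T, S=F, T=T}.
          branch 1.1.2 (add T ¬((Q ∧ ¬S) ∧ Q)):
            T ¬((Q ∧ ¬S) ∧ Q): β-rule — branch into F (Q ∧ ¬S)  //  F Q.
              branch 1.1.2.1 (add F (Q ∧ ¬S)):
                F (Q ∧ ¬S): β-rule — branch into F Q  //  F ¬S.
                  branch 1.1.2.1.1 (add F Q):
                    × closes — contains both Q and ¬Q.
                  branch 1.1.2.1.2 (add F ¬S):
                    × closes — contains both S and ¬S.
              branch 1.1.2.2 (add F Q):
                × closes — contains both Q and ¬Q.
      branch 1.2 (add F T, T (P ∨ S)):
        T (T ∨ ¬((Q ∧ ¬S) ∧ Q)): β-rule — branch into T T  //  T ¬((Q ∧ ¬S) ∧ Q).
          branch 1.2.1 (add T T):
            × closes — contains both T and ¬T.
          branch 1.2.2 (add T ¬((Q ∧ ¬S) ∧ Q)):
            T (P ∨ S): β-rule — branch into T P  //  T S.
              branch 1.2.2.1 (add T P):
                T ¬((Q ∧ ¬S) ∧ Q): β-rule — branch into F (Q ∧ ¬S)  //  F Q.
                  branch 1.2.2.1.1 (add F (Q ∧ ¬S)):
                    F (Q ∧ ¬S): β-rule — branch into F Q  //  F ¬S.
                      branch 1.2.2.1.1.1 (add F Q):
                        × closes — contains both Q and ¬Q.
                      branch 1.2.2.1.1.2 (add F ¬S):
                        ○ open, literals {P=T, Q=T, S=T, T=F}.
                  branch 1.2.2.1.2 (add F Q):
                    × closes — contains both Q and ¬Q.
              branch 1.2.2.2 (add T S):
                T ¬((Q ∧ ¬S) ∧ Q): β-rule — branch into F (Q ∧ ¬S)  //  F Q.
                  branch 1.2.2.2.1 (add F (Q ∧ ¬S)):
                    F (Q ∧ ¬S): β-rule — branch into F Q  //  F ¬S.
                      branch 1.2.2.2.1.1 (add F Q):
                        × closes — contains both Q and ¬Q.
                      branch 1.2.2.2.1.2 (add F ¬S):
                        ○ open, literals {Q=T, S=T, T=F}.
                  branch 1.2.2.2.2 (add F Q):
                    × closes — contains both Q and ¬Q.
  branch 2 (add F (T ∨ ¬((Q ∧ ¬S) ∧ Q)), T ¬Q):
    F (T ∨ ¬((Q ∧ ¬S) ∧ Q)): α-rule — add F T, F ¬((Q ∧ ¬S) ∧ Q).
    F ¬((Q ∧ ¬S) ∧ Q): α-rule — add T (Q ∧ ¬S), T Q.
    × closes — contains both Q and ¬Q.
9 branches closed, 3 open.
Each open branch fixes some atoms; the unmentioned ones are free. Counting distinct full assignments: branch {P=F, Q=T, S=F, T=T} (R) contributes 2 new; branch {P=T, Q=T, S=T, T=F} (R) contributes 2 new; branch {Q=T, S=T, T=F} (R, P) contributes 2 new. Total: 6.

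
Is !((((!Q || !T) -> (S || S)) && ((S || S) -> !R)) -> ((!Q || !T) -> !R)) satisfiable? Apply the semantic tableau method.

Unsatisfiable

Initial set: {!((((!Q || !T) -> (S || S)) && ((S || S) -> !R)) -> ((!Q || !T) -> !R))}.
!((((!Q || !T) -> (S || S)) && ((S || S) -> !R)) -> ((!Q || !T) -> !R)): α-rule — add (((!Q || !T) -> (S || S)) && ((S || S) -> !R)), !((!Q || !T) -> !R).
(((!Q || !T) -> (S || S)) && ((S || S) -> !R)): α-rule — add ((!Q || !T) -> (S || S)), ((S || S) -> !R).
!((!Q || !T) -> !R): α-rule — add (!Q || !T), !!R.
((!Q || !T) -> (S || S)): β-rule — branch into !(!Q || !T)  //  (S || S).
  branch 1 (add !(!Q || !T)):
    !(!Q || !T): α-rule — add !!Q, !!T.
    ((S || S) -> !R): β-rule — branch into !(S || S)  //  !R.
      branch 1.1 (add !(S || S)):
        !(S || S): α-rule — add !S, !S.
        (!Q || !T): β-rule — branch into !Q  //  !T.
          branch 1.1.1 (add !Q):
            × closes — contains both Q and !Q.
          branch 1.1.2 (add !T):
            × closes — contains both T and !T.
      branch 1.2 (add !R):
        × closes — contains both R and !R.
  branch 2 (add (S || S)):
    ((S || S) -> !R): β-rule — branch into !(S || S)  //  !R.
      branch 2.1 (add !(S || S)):
        !(S || S): α-rule — add !S, !S.
        (!Q || !T): β-rule — branch into !Q  //  !T.
          branch 2.1.1 (add !Q):
            (S || S): β-rule — branch into S  //  S.
              branch 2.1.1.1 (add S):
                × closes — contains both S and !S.
              branch 2.1.1.2 (add S):
                × closes — contains both S and !S.
          branch 2.1.2 (add !T):
            (S || S): β-rule — branch into S  //  S.
              branch 2.1.2.1 (add S):
                × closes — contains both S and !S.
              branch 2.1.2.2 (add S):
                × closes — contains both S and !S.
      branch 2.2 (add !R):
        × closes — contains both R and !R.
All 8 branches close.
Every branch closed; the formula is unsatisfiable.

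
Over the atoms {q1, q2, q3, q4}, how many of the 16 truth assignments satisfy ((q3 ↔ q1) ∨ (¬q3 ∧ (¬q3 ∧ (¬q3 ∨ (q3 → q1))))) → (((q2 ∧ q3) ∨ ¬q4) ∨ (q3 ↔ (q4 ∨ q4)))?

12

Initial set: {T (((q3 ↔ q1) ∨ (¬q3 ∧ (¬q3 ∧ (¬q3 ∨ (q3 → q1))))) → (((q2 ∧ q3) ∨ ¬q4) ∨ (q3 ↔ (q4 ∨ q4))))}.
T (((q3 ↔ q1) ∨ (¬q3 ∧ (¬q3 ∧ (¬q3 ∨ (q3 → q1))))) → (((q2 ∧ q3) ∨ ¬q4) ∨ (q3 ↔ (q4 ∨ q4)))): β-rule — branch into F ((q3 ↔ q1) ∨ (¬q3 ∧ (¬q3 ∧ (¬q3 ∨ (q3 → q1)))))  //  T (((q2 ∧ q3) ∨ ¬q4) ∨ (q3 ↔ (q4 ∨ q4))).
  branch 1 (add F ((q3 ↔ q1) ∨ (¬q3 ∧ (¬q3 ∧ (¬q3 ∨ (q3 → q1)))))):
    F ((q3 ↔ q1) ∨ (¬q3 ∧ (¬q3 ∧ (¬q3 ∨ (q3 → q1))))): α-rule — add F (q3 ↔ q1), F (¬q3 ∧ (¬q3 ∧ (¬q3 ∨ (q3 → q1)))).
    F (q3 ↔ q1): β-rule — branch into T q3, F q1  //  F q3, T q1.
      branch 1.1 (add T q3, F q1):
        F (¬q3 ∧ (¬q3 ∧ (¬q3 ∨ (q3 → q1)))): β-rule — branch into F ¬q3  //  F (¬q3 ∧ (¬q3 ∨ (q3 → q1))).
          branch 1.1.1 (add F ¬q3):
            ○ open, literals {q1=0, q3=1}.
          branch 1.1.2 (add F (¬q3 ∧ (¬q3 ∨ (q3 → q1)))):
            F (¬q3 ∧ (¬q3 ∨ (q3 → q1))): β-rule — branch into F ¬q3  //  F (¬q3 ∨ (q3 → q1)).
              branch 1.1.2.1 (add F ¬q3):
                ○ open, literals {q1=0, q3=1}.
              branch 1.1.2.2 (add F (¬q3 ∨ (q3 → q1))):
                F (¬q3 ∨ (q3 → q1)): α-rule — add F ¬q3, F (q3 → q1).
                F (q3 → q1): α-rule — add T q3, F q1.
                ○ open, literals {q1=0, q3=1}.
      branch 1.2 (add F q3, T q1):
        F (¬q3 ∧ (¬q3 ∧ (¬q3 ∨ (q3 → q1)))): β-rule — branch into F ¬q3  //  F (¬q3 ∧ (¬q3 ∨ (q3 → q1))).
          branch 1.2.1 (add F ¬q3):
            × closes — contains both q3 and ¬q3.
          branch 1.2.2 (add F (¬q3 ∧ (¬q3 ∨ (q3 → q1)))):
            F (¬q3 ∧ (¬q3 ∨ (q3 → q1))): β-rule — branch into F ¬q3  //  F (¬q3 ∨ (q3 → q1)).
              branch 1.2.2.1 (add F ¬q3):
                × closes — contains both q3 and ¬q3.
              branch 1.2.2.2 (add F (¬q3 ∨ (q3 → q1))):
                F (¬q3 ∨ (q3 → q1)): α-rule — add F ¬q3, F (q3 → q1).
                × closes — contains both q3 and ¬q3.
  branch 2 (add T (((q2 ∧ q3) ∨ ¬q4) ∨ (q3 ↔ (q4 ∨ q4)))):
    T (((q2 ∧ q3) ∨ ¬q4) ∨ (q3 ↔ (q4 ∨ q4))): β-rule — branch into T ((q2 ∧ q3) ∨ ¬q4)  //  T (q3 ↔ (q4 ∨ q4)).
      branch 2.1 (add T ((q2 ∧ q3) ∨ ¬q4)):
        T ((q2 ∧ q3) ∨ ¬q4): β-rule — branch into T (q2 ∧ q3)  //  T ¬q4.
          branch 2.1.1 (add T (q2 ∧ q3)):
            T (q2 ∧ q3): α-rule — add T q2, T q3.
            ○ open, literals {q2=1, q3=1}.
          branch 2.1.2 (add T ¬q4):
            ○ open, literals {q4=0}.
      branch 2.2 (add T (q3 ↔ (q4 ∨ q4))):
        T (q3 ↔ (q4 ∨ q4)): β-rule — branch into T q3, T (q4 ∨ q4)  //  F q3, F (q4 ∨ q4).
          branch 2.2.1 (add T q3, T (q4 ∨ q4)):
            T (q4 ∨ q4): β-rule — branch into T q4  //  T q4.
              branch 2.2.1.1 (add T q4):
                ○ open, literals {q3=1, q4=1}.
              branch 2.2.1.2 (add T q4):
                ○ open, literals {q3=1, q4=1}.
          branch 2.2.2 (add F q3, F (q4 ∨ q4)):
            F (q4 ∨ q4): α-rule — add F q4, F q4.
            ○ open, literals {q3=0, q4=0}.
3 branches closed, 8 open.
Each open branch fixes some atoms; the unmentioned ones are free. Counting distinct full assignments: branch {q1=0, q3=1} (q2, q4) contributes 4 new; branch {q1=0, q3=1} (q2, q4) contributes 0 new; branch {q1=0, q3=1} (q2, q4) contributes 0 new; branch {q2=1, q3=1} (q1, q4) contributes 2 new; branch {q4=0} (q1, q2, q3) contributes 5 new; branch {q3=1, q4=1} (q1, q2) contributes 1 new; branch {q3=1, q4=1} (q1, q2) contributes 0 new; branch {q3=0, q4=0} (q1, q2) contributes 0 new. Total: 12.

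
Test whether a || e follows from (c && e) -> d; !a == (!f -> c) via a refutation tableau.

Initial set: {((c && e) -> d); (!a == (!f -> c)); !(a || e)}.
!(a || e): α-rule — add !a, !e.
((c && e) -> d): β-rule — branch into !(c && e)  //  d.
  branch 1 (add !(c && e)):
    (!a == (!f -> c)): β-rule — branch into !a, (!f -> c)  //  !!a, !(!f -> c).
      branch 1.1 (add !a, (!f -> c)):
        !(c && e): β-rule — branch into !c  //  !e.
          branch 1.1.1 (add !c):
            (!f -> c): β-rule — branch into !!f  //  c.
              branch 1.1.1.1 (add !!f):
                ○ open, literals {a=0, c=0, e=0, f=1}.
              branch 1.1.1.2 (add c):
                × closes — contains both c and !c.
          branch 1.1.2 (add !e):
            (!f -> c): β-rule — branch into !!f  //  c.
              branch 1.1.2.1 (add !!f):
                ○ open, literals {a=0, e=0, f=1}.
              branch 1.1.2.2 (add c):
                ○ open, literals {a=0, c=1, e=0}.
      branch 1.2 (add !!a, !(!f -> c)):
        × closes — contains both a and !a.
  branch 2 (add d):
    (!a == (!f -> c)): β-rule — branch into !a, (!f -> c)  //  !!a, !(!f -> c).
      branch 2.1 (add !a, (!f -> c)):
        (!f -> c): β-rule — branch into !!f  //  c.
          branch 2.1.1 (add !!f):
            ○ open, literals {a=0, d=1, e=0, f=1}.
          branch 2.1.2 (add c):
            ○ open, literals {a=0, c=1, d=1, e=0}.
      branch 2.2 (add !!a, !(!f -> c)):
        × closes — contains both a and !a.
3 branches closed, 5 open.
An open branch gives a countermodel: a=0, c=0, e=0, f=1 (unmentioned atoms arbitrary); the premises hold there but the conclusion fails.

No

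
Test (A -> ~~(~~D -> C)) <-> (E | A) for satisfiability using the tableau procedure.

Satisfiable

Initial set: {T ((A -> ~~(~~D -> C)) <-> (E | A))}.
T ((A -> ~~(~~D -> C)) <-> (E | A)): β-rule — branch into T (A -> ~~(~~D -> C)), T (E | A)  //  F (A -> ~~(~~D -> C)), F (E | A).
  branch 1 (add T (A -> ~~(~~D -> C)), T (E | A)):
    T (A -> ~~(~~D -> C)): β-rule — branch into F A  //  T ~~(~~D -> C).
      branch 1.1 (add F A):
        T (E | A): β-rule — branch into T E  //  T A.
          branch 1.1.1 (add T E):
            ○ open, literals {A=F, E=T}.
          branch 1.1.2 (add T A):
            × closes — contains both A and ~A.
      branch 1.2 (add T ~~(~~D -> C)):
        T ~~(~~D -> C): drop double negation, giving T (~~D -> C).
        T (E | A): β-rule — branch into T E  //  T A.
          branch 1.2.1 (add T E):
            T (~~D -> C): β-rule — branch into F ~~D  //  T C.
              branch 1.2.1.1 (add F ~~D):
                F ~~D: drop double negation, giving F D.
                ○ open, literals {D=F, E=T}.
              branch 1.2.1.2 (add T C):
                ○ open, literals {C=T, E=T}.
          branch 1.2.2 (add T A):
            T (~~D -> C): β-rule — branch into F ~~D  //  T C.
              branch 1.2.2.1 (add F ~~D):
                F ~~D: drop double negation, giving F D.
                ○ open, literals {A=T, D=F}.
              branch 1.2.2.2 (add T C):
                ○ open, literals {A=T, C=T}.
  branch 2 (add F (A -> ~~(~~D -> C)), F (E | A)):
    F (A -> ~~(~~D -> C)): α-rule — add T A, F ~~(~~D -> C).
    F (E | A): α-rule — add F E, F A.
    × closes — contains both A and ~A.
2 branches closed, 5 open.
An open branch gives a satisfying assignment: A=F, E=T.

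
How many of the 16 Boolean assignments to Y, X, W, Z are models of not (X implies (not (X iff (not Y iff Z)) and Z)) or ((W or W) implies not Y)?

Initial set: {(not (X implies (not (X iff (not Y iff Z)) and Z)) or ((W or W) implies not Y))}.
(not (X implies (not (X iff (not Y iff Z)) and Z)) or ((W or W) implies not Y)): β-rule — branch into not (X implies (not (X iff (not Y iff Z)) and Z))  //  ((W or W) implies not Y).
  branch 1 (add not (X implies (not (X iff (not Y iff Z)) and Z))):
    not (X implies (not (X iff (not Y iff Z)) and Z)): α-rule — add X, not (not (X iff (not Y iff Z)) and Z).
    not (not (X iff (not Y iff Z)) and Z): β-rule — branch into not not (X iff (not Y iff Z))  //  not Z.
      branch 1.1 (add not not (X iff (not Y iff Z))):
        not not (X iff (not Y iff Z)): β-rule — branch into X, (not Y iff Z)  //  not X, not (not Y iff Z).
          branch 1.1.1 (add X, (not Y iff Z)):
            (not Y iff Z): β-rule — branch into not Y, Z  //  not not Y, not Z.
              branch 1.1.1.1 (add not Y, Z):
                ○ open, literals {X=T, Y=F, Z=T}.
              branch 1.1.1.2 (add not not Y, not Z):
                ○ open, literals {X=T, Y=T, Z=F}.
          branch 1.1.2 (add not X, not (not Y iff Z)):
            × closes — contains both X and not X.
      branch 1.2 (add not Z):
        ○ open, literals {X=T, Z=F}.
  branch 2 (add ((W or W) implies not Y)):
    ((W or W) implies not Y): β-rule — branch into not (W or W)  //  not Y.
      branch 2.1 (add not (W or W)):
        not (W or W): α-rule — add not W, not W.
        ○ open, literals {W=F}.
      branch 2.2 (add not Y):
        ○ open, literals {Y=F}.
1 branch closed, 5 open.
Each open branch fixes some atoms; the unmentioned ones are free. Counting distinct full assignments: branch {X=T, Y=F, Z=T} (W) contributes 2 new; branch {X=T, Y=T, Z=F} (W) contributes 2 new; branch {X=T, Z=F} (Y, W) contributes 2 new; branch {W=F} (Y, X, Z) contributes 5 new; branch {Y=F} (X, W, Z) contributes 2 new. Total: 13.

13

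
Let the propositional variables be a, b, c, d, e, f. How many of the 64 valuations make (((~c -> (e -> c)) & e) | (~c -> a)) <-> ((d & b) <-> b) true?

40

Initial set: {((((~c -> (e -> c)) & e) | (~c -> a)) <-> ((d & b) <-> b))}.
((((~c -> (e -> c)) & e) | (~c -> a)) <-> ((d & b) <-> b)): β-rule — branch into (((~c -> (e -> c)) & e) | (~c -> a)), ((d & b) <-> b)  //  ~(((~c -> (e -> c)) & e) | (~c -> a)), ~((d & b) <-> b).
  branch 1 (add (((~c -> (e -> c)) & e) | (~c -> a)), ((d & b) <-> b)):
    (((~c -> (e -> c)) & e) | (~c -> a)): β-rule — branch into ((~c -> (e -> c)) & e)  //  (~c -> a).
      branch 1.1 (add ((~c -> (e -> c)) & e)):
        ((~c -> (e -> c)) & e): α-rule — add (~c -> (e -> c)), e.
        ((d & b) <-> b): β-rule — branch into (d & b), b  //  ~(d & b), ~b.
          branch 1.1.1 (add (d & b), b):
            (d & b): α-rule — add d, b.
            (~c -> (e -> c)): β-rule — branch into ~~c  //  (e -> c).
              branch 1.1.1.1 (add ~~c):
                ○ open, literals {b=true, c=true, d=true, e=true}.
              branch 1.1.1.2 (add (e -> c)):
                (e -> c): β-rule — branch into ~e  //  c.
                  branch 1.1.1.2.1 (add ~e):
                    × closes — contains both e and ~e.
                  branch 1.1.1.2.2 (add c):
                    ○ open, literals {b=true, c=true, d=true, e=true}.
          branch 1.1.2 (add ~(d & b), ~b):
            (~c -> (e -> c)): β-rule — branch into ~~c  //  (e -> c).
              branch 1.1.2.1 (add ~~c):
                ~(d & b): β-rule — branch into ~d  //  ~b.
                  branch 1.1.2.1.1 (add ~d):
                    ○ open, literals {b=false, c=true, d=false, e=true}.
                  branch 1.1.2.1.2 (add ~b):
                    ○ open, literals {b=false, c=true, e=true}.
              branch 1.1.2.2 (add (e -> c)):
                ~(d & b): β-rule — branch into ~d  //  ~b.
                  branch 1.1.2.2.1 (add ~d):
                    (e -> c): β-rule — branch into ~e  //  c.
                      branch 1.1.2.2.1.1 (add ~e):
                        × closes — contains both e and ~e.
                      branch 1.1.2.2.1.2 (add c):
                        ○ open, literals {b=false, c=true, d=false, e=true}.
                  branch 1.1.2.2.2 (add ~b):
                    (e -> c): β-rule — branch into ~e  //  c.
                      branch 1.1.2.2.2.1 (add ~e):
                        × closes — contains both e and ~e.
                      branch 1.1.2.2.2.2 (add c):
                        ○ open, literals {b=false, c=true, e=true}.
      branch 1.2 (add (~c -> a)):
        ((d & b) <-> b): β-rule — branch into (d & b), b  //  ~(d & b), ~b.
          branch 1.2.1 (add (d & b), b):
            (d & b): α-rule — add d, b.
            (~c -> a): β-rule — branch into ~~c  //  a.
              branch 1.2.1.1 (add ~~c):
                ○ open, literals {b=true, c=true, d=true}.
              branch 1.2.1.2 (add a):
                ○ open, literals {a=true, b=true, d=true}.
          branch 1.2.2 (add ~(d & b), ~b):
            (~c -> a): β-rule — branch into ~~c  //  a.
              branch 1.2.2.1 (add ~~c):
                ~(d & b): β-rule — branch into ~d  //  ~b.
                  branch 1.2.2.1.1 (add ~d):
                    ○ open, literals {b=false, c=true, d=false}.
                  branch 1.2.2.1.2 (add ~b):
                    ○ open, literals {b=false, c=true}.
              branch 1.2.2.2 (add a):
                ~(d & b): β-rule — branch into ~d  //  ~b.
                  branch 1.2.2.2.1 (add ~d):
                    ○ open, literals {a=true, b=false, d=false}.
                  branch 1.2.2.2.2 (add ~b):
                    ○ open, literals {a=true, b=false}.
  branch 2 (add ~(((~c -> (e -> c)) & e) | (~c -> a)), ~((d & b) <-> b)):
    ~(((~c -> (e -> c)) & e) | (~c -> a)): α-rule — add ~((~c -> (e -> c)) & e), ~(~c -> a).
    ~(~c -> a): α-rule — add ~c, ~a.
    ~((d & b) <-> b): β-rule — branch into (d & b), ~b  //  ~(d & b), b.
      branch 2.1 (add (d & b), ~b):
        (d & b): α-rule — add d, b.
        × closes — contains both b and ~b.
      branch 2.2 (add ~(d & b), b):
        ~((~c -> (e -> c)) & e): β-rule — branch into ~(~c -> (e -> c))  //  ~e.
          branch 2.2.1 (add ~(~c -> (e -> c))):
            ~(~c -> (e -> c)): α-rule — add ~c, ~(e -> c).
            ~(e -> c): α-rule — add e, ~c.
            ~(d & b): β-rule — branch into ~d  //  ~b.
              branch 2.2.1.1 (add ~d):
                ○ open, literals {a=false, b=true, c=false, d=false, e=true}.
              branch 2.2.1.2 (add ~b):
                × closes — contains both b and ~b.
          branch 2.2.2 (add ~e):
            ~(d & b): β-rule — branch into ~d  //  ~b.
              branch 2.2.2.1 (add ~d):
                ○ open, literals {a=false, b=true, c=false, d=false, e=false}.
              branch 2.2.2.2 (add ~b):
                × closes — contains both b and ~b.
6 branches closed, 14 open.
Each open branch fixes some atoms; the unmentioned ones are free. Counting distinct full assignments: branch {b=true, c=true, d=true, e=true} (a, f) contributes 4 new; branch {b=true, c=true, d=true, e=true} (a, f) contributes 0 new; branch {b=false, c=true, d=false, e=true} (a, f) contributes 4 new; branch {b=false, c=true, e=true} (a, d, f) contributes 4 new; branch {b=false, c=true, d=false, e=true} (a, f) contributes 0 new; branch {b=false, c=true, e=true} (a, d, f) contributes 0 new; branch {b=true, c=true, d=true} (a, e, f) contributes 4 new; branch {a=true, b=true, d=true} (c, e, f) contributes 4 new; branch {b=false, c=true, d=false} (a, e, f) contributes 4 new; branch {b=false, c=true} (a, d, e, f) contributes 4 new; branch {a=true, b=false, d=false} (c, e, f) contributes 4 new; branch {a=true, b=false} (c, d, e, f) contributes 4 new; branch {a=false, b=true, c=false, d=false, e=true} (f) contributes 2 new; branch {a=false, b=true, c=false, d=false, e=false} (f) contributes 2 new. Total: 40.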